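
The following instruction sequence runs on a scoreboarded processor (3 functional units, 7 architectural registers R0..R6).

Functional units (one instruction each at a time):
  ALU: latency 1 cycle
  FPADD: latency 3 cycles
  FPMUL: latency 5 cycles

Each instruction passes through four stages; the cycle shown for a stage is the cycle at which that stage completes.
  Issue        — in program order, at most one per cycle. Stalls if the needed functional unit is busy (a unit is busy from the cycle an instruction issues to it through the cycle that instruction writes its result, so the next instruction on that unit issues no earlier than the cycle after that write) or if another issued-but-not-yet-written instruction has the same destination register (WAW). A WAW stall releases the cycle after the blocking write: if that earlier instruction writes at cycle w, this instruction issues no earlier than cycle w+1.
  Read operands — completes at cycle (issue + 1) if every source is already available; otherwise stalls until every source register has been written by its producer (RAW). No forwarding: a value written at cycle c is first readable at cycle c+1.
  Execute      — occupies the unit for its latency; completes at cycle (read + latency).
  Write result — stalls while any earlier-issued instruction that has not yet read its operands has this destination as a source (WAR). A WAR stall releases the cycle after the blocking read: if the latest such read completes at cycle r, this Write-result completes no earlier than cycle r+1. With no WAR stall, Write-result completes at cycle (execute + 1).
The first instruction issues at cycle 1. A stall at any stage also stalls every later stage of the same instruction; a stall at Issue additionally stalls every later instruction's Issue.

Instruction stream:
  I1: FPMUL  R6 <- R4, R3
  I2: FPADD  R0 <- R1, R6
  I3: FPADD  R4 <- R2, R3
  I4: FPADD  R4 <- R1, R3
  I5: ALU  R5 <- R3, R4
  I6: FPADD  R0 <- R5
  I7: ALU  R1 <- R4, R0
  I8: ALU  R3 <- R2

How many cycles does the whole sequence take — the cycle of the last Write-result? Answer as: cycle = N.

cycle = 40

cycle 1: I1 dispatched to FPMUL
cycle 2: I1 operands ready · I2 dispatched to FPADD
cycle 7: I1 complete
cycle 8: R6←I1
cycle 9: I2 operands ready
cycle 12: I2 complete
cycle 13: R0←I2
cycle 14: I3 dispatched to FPADD
cycle 15: I3 operands ready
cycle 18: I3 complete
cycle 19: R4←I3
cycle 20: I4 dispatched to FPADD
cycle 21: I4 operands ready · I5 dispatched to ALU
cycle 24: I4 complete
cycle 25: R4←I4
cycle 26: I5 operands ready · I6 dispatched to FPADD
cycle 27: I5 complete
cycle 28: R5←I5
cycle 29: I6 operands ready · I7 dispatched to ALU
cycle 32: I6 complete
cycle 33: R0←I6
cycle 34: I7 operands ready
cycle 35: I7 complete
cycle 36: R1←I7
cycle 37: I8 dispatched to ALU
cycle 38: I8 operands ready
cycle 39: I8 complete
cycle 40: R3←I8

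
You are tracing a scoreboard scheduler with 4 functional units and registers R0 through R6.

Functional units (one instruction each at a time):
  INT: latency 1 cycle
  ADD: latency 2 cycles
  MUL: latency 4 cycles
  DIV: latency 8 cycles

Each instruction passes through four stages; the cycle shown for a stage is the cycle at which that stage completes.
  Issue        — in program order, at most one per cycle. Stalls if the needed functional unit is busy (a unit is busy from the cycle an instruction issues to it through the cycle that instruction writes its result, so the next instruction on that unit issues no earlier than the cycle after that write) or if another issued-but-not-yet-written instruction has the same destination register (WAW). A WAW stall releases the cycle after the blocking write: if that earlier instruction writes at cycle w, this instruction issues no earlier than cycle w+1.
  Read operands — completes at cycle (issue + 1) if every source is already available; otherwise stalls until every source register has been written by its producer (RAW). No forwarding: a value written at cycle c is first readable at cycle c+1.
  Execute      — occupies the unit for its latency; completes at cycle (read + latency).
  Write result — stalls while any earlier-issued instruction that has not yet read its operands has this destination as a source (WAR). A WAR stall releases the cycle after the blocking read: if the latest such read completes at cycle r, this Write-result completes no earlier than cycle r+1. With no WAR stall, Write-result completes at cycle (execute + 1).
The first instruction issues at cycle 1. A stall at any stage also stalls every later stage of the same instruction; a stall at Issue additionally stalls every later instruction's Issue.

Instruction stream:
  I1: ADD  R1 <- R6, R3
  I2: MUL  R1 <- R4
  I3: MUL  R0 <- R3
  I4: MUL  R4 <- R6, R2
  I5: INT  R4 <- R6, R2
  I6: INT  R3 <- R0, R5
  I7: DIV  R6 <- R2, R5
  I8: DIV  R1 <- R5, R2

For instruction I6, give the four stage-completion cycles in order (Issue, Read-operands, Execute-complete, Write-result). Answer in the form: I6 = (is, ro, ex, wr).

c1: I1 issues→ADD
c2: I1 reads
c4: I1 exec-done
c5: I1 writes R1
c6: I2 issues→MUL
c7: I2 reads
c11: I2 exec-done
c12: I2 writes R1
c13: I3 issues→MUL
c14: I3 reads
c18: I3 exec-done
c19: I3 writes R0
c20: I4 issues→MUL
c21: I4 reads
c25: I4 exec-done
c26: I4 writes R4
c27: I5 issues→INT
c28: I5 reads
c29: I5 exec-done
c30: I5 writes R4
c31: I6 issues→INT
c32: I6 reads | I7 issues→DIV
c33: I6 exec-done | I7 reads
c34: I6 writes R3
c41: I7 exec-done
c42: I7 writes R6
c43: I8 issues→DIV
c44: I8 reads
c52: I8 exec-done
c53: I8 writes R1

I6 = (31, 32, 33, 34)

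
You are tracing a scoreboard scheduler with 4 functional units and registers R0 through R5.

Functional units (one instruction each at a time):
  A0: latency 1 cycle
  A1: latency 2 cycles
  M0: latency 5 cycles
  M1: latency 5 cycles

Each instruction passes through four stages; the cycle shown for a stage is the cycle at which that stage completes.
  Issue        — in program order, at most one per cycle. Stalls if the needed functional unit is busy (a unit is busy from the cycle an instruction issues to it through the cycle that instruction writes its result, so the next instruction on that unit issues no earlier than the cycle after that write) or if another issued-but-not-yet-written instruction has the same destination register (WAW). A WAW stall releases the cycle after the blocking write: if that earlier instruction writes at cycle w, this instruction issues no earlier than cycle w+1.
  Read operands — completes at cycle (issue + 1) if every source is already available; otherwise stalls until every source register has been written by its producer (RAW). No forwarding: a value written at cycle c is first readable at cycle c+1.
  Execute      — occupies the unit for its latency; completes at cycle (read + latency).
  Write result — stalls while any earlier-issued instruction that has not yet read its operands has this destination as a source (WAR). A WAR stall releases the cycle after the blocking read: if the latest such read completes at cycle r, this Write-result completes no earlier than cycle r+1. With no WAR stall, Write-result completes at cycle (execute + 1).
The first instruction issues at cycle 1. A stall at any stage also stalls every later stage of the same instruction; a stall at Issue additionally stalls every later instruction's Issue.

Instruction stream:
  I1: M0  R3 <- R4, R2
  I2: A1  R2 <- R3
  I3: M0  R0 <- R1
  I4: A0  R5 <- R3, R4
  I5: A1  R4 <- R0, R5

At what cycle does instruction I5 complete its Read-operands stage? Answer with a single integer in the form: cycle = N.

cycle = 17

[I1] 1/2/7/8
[I2] 2/9/11/12  (RAW R3: wait I1 write@8)
[I3] 9/10/15/16  (struct: M0 busy until I1 writes@8)
[I4] 10/11/12/13
[I5] 13/17/19/20  (struct: A1 busy until I2 writes@12; RAW R0: wait I3 write@16)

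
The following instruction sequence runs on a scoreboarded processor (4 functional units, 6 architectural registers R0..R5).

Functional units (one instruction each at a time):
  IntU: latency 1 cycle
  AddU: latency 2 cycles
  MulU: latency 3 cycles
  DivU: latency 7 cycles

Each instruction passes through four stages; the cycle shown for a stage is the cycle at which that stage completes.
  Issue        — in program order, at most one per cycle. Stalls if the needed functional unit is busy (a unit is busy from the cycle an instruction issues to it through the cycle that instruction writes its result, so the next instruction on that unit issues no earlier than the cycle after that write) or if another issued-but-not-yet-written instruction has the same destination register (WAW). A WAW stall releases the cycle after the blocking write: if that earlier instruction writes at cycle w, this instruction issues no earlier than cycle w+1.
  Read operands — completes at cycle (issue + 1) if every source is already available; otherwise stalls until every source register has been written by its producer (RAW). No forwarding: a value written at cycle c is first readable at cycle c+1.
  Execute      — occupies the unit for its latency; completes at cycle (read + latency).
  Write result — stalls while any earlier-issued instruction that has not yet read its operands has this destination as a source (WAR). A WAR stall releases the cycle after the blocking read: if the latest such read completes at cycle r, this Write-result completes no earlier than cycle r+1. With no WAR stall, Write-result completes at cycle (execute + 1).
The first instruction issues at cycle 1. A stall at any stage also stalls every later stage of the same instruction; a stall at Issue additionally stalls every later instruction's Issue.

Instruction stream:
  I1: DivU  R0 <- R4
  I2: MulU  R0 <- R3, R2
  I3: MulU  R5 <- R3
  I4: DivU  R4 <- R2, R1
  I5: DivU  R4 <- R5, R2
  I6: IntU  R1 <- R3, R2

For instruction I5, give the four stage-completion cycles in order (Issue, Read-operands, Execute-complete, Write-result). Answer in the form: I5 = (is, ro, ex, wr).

I5 = (28, 29, 36, 37)

[1] issue I1 (DivU)
[2] I1 read-ops
[9] I1 finished on DivU
[10] I1→R0
[11] issue I2 (MulU)
[12] I2 read-ops
[15] I2 finished on MulU
[16] I2→R0
[17] issue I3 (MulU)
[18] I3 read-ops, issue I4 (DivU)
[19] I4 read-ops
[21] I3 finished on MulU
[22] I3→R5
[26] I4 finished on DivU
[27] I4→R4
[28] issue I5 (DivU)
[29] I5 read-ops, issue I6 (IntU)
[30] I6 read-ops
[31] I6 finished on IntU
[32] I6→R1
[36] I5 finished on DivU
[37] I5→R4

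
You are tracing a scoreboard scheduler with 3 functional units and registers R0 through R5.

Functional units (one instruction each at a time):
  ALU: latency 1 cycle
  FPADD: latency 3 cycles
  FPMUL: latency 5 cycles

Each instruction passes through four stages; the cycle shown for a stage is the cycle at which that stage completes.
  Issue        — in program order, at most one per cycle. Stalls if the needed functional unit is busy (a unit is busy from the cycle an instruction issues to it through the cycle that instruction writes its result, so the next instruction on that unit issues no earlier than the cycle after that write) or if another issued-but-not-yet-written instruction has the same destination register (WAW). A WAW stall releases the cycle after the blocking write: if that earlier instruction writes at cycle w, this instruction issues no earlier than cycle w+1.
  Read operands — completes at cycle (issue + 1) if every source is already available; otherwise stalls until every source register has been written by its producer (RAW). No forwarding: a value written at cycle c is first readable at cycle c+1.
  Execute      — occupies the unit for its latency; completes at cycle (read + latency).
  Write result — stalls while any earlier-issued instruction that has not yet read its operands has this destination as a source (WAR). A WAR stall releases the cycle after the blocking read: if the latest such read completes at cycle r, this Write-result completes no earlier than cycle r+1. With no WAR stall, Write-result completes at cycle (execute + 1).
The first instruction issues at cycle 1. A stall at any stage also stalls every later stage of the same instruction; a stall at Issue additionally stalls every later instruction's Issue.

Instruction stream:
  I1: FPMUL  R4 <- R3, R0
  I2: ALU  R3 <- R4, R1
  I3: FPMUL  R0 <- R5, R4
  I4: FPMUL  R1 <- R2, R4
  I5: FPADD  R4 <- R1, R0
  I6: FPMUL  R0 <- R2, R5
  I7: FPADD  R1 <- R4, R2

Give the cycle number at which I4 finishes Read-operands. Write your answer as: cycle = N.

cycle = 18

[1] I1→FPMUL
[2] I1 RO, I2→ALU
[7] I1 EX
[8] I1 WR R4
[9] I2 RO, I3→FPMUL
[10] I2 EX, I3 RO
[11] I2 WR R3
[15] I3 EX
[16] I3 WR R0
[17] I4→FPMUL
[18] I4 RO, I5→FPADD
[23] I4 EX
[24] I4 WR R1
[25] I5 RO, I6→FPMUL
[26] I6 RO
[28] I5 EX
[29] I5 WR R4
[30] I7→FPADD
[31] I6 EX, I7 RO
[32] I6 WR R0
[34] I7 EX
[35] I7 WR R1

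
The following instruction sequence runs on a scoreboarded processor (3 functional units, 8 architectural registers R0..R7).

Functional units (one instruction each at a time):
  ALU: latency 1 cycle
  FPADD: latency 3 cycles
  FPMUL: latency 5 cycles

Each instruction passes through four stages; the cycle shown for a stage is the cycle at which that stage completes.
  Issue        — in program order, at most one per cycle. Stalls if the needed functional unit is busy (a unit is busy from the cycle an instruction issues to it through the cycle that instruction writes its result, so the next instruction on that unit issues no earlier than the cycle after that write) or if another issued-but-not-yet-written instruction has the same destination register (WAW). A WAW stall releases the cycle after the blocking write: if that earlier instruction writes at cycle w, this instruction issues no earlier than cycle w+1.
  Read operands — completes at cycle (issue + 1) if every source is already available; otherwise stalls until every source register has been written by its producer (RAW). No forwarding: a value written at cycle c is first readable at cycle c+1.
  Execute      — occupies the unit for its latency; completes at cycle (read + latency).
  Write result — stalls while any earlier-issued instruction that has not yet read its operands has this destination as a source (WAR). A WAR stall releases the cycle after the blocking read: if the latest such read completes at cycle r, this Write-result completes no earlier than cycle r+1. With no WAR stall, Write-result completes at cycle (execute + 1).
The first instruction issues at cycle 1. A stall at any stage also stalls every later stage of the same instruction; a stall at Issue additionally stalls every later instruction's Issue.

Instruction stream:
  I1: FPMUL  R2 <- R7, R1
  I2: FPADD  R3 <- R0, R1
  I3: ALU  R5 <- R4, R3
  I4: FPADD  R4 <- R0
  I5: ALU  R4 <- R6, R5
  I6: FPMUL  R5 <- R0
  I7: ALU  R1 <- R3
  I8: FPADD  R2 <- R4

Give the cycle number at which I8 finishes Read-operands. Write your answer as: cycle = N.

[I1] 1/2/7/8
[I2] 2/3/6/7
[I3] 3/8/9/10  (RAW R3: wait I2 write@7)
[I4] 8/9/12/13  (struct: FPADD busy until I2 writes@7)
[I5] 14/15/16/17  (WAW R4: wait I4 write@13)
[I6] 15/16/21/22
[I7] 18/19/20/21  (struct: ALU busy until I5 writes@17)
[I8] 19/20/23/24

cycle = 20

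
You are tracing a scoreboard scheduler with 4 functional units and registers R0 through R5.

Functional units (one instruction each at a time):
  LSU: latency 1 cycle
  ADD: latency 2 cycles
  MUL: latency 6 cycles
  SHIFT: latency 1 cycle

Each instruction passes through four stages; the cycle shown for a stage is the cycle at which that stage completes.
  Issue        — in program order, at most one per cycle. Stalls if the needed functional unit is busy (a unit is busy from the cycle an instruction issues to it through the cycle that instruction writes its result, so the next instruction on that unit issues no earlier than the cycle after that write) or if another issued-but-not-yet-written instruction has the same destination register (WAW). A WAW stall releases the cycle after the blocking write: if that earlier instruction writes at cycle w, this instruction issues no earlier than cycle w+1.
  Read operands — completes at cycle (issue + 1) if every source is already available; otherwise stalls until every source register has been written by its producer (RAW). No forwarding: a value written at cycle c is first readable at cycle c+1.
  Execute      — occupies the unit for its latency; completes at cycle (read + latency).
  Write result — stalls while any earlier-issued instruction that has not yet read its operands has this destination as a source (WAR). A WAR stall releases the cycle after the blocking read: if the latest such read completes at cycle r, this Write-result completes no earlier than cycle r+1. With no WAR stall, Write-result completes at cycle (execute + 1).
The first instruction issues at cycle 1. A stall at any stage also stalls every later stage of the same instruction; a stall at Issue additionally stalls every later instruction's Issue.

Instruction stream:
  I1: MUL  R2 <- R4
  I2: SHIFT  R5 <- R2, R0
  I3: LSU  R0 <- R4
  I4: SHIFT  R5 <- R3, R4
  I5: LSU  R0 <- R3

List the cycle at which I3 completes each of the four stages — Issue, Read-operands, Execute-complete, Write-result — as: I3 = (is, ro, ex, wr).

I1  is:1  ro:2  ex:8  wr:9
I2  is:2  ro:10  ex:11  wr:12  — RAW R2: wait I1 write@9
I3  is:3  ro:4  ex:5  wr:11  — WAR R0: wait I2 read@10
I4  is:13  ro:14  ex:15  wr:16  — struct: SHIFT busy until I2 writes@12
I5  is:14  ro:15  ex:16  wr:17

I3 = (3, 4, 5, 11)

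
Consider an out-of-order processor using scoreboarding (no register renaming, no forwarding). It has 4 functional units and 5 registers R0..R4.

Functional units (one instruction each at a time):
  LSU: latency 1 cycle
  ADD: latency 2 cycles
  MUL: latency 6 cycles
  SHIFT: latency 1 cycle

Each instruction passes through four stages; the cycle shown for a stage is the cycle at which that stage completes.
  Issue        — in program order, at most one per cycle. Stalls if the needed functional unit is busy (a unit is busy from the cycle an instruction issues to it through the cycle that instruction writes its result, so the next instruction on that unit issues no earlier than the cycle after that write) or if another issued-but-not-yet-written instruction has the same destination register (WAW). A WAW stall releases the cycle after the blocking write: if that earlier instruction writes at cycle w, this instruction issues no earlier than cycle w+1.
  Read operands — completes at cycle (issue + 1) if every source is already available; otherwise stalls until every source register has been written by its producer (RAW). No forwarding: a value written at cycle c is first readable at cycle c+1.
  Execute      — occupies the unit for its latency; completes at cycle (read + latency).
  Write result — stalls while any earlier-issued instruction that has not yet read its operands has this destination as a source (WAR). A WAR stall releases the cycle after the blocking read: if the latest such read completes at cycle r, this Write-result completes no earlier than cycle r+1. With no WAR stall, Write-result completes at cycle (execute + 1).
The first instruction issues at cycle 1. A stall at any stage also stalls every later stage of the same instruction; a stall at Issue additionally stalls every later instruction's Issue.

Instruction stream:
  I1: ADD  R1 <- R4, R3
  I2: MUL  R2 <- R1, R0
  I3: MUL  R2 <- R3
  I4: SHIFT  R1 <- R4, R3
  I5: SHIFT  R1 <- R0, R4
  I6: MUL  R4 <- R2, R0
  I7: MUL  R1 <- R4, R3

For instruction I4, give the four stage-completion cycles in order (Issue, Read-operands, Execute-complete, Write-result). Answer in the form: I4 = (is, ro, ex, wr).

c1: issue I1 (ADD)
c2: I1 read-ops · issue I2 (MUL)
c4: I1 finished on ADD
c5: I1→R1
c6: I2 read-ops
c12: I2 finished on MUL
c13: I2→R2
c14: issue I3 (MUL)
c15: I3 read-ops · issue I4 (SHIFT)
c16: I4 read-ops
c17: I4 finished on SHIFT
c18: I4→R1
c19: issue I5 (SHIFT)
c20: I5 read-ops
c21: I3 finished on MUL · I5 finished on SHIFT
c22: I3→R2 · I5→R1
c23: issue I6 (MUL)
c24: I6 read-ops
c30: I6 finished on MUL
c31: I6→R4
c32: issue I7 (MUL)
c33: I7 read-ops
c39: I7 finished on MUL
c40: I7→R1

I4 = (15, 16, 17, 18)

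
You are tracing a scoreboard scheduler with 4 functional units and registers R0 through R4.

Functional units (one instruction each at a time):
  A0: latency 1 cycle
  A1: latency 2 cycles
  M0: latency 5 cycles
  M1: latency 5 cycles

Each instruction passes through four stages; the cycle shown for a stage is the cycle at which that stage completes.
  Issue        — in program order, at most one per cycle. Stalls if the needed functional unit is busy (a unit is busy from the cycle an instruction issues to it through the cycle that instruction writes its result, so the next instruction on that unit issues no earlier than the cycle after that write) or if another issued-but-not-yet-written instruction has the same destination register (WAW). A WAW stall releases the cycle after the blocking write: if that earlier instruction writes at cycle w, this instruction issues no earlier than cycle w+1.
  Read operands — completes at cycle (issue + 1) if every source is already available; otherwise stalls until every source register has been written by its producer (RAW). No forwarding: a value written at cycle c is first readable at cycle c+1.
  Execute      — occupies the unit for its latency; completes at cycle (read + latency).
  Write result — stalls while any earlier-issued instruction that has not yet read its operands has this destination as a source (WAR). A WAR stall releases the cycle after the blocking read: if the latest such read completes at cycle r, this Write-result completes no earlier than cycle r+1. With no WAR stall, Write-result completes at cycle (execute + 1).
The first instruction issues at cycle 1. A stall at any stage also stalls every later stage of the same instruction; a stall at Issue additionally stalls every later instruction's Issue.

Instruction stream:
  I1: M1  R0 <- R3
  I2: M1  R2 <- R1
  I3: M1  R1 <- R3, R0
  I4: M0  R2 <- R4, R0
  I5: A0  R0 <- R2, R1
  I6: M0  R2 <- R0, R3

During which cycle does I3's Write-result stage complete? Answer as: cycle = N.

  I1 | 1 | 2 | 7 | 8
  I2 | 9 | 10 | 15 | 16   struct: M1 busy until I1 writes@8
  I3 | 17 | 18 | 23 | 24   struct: M1 busy until I2 writes@16
  I4 | 18 | 19 | 24 | 25
  I5 | 19 | 26 | 27 | 28   RAW R2: wait I4 write@25
  I6 | 26 | 29 | 34 | 35   struct: M0 busy until I4 writes@25 · RAW R0: wait I5 write@28

cycle = 24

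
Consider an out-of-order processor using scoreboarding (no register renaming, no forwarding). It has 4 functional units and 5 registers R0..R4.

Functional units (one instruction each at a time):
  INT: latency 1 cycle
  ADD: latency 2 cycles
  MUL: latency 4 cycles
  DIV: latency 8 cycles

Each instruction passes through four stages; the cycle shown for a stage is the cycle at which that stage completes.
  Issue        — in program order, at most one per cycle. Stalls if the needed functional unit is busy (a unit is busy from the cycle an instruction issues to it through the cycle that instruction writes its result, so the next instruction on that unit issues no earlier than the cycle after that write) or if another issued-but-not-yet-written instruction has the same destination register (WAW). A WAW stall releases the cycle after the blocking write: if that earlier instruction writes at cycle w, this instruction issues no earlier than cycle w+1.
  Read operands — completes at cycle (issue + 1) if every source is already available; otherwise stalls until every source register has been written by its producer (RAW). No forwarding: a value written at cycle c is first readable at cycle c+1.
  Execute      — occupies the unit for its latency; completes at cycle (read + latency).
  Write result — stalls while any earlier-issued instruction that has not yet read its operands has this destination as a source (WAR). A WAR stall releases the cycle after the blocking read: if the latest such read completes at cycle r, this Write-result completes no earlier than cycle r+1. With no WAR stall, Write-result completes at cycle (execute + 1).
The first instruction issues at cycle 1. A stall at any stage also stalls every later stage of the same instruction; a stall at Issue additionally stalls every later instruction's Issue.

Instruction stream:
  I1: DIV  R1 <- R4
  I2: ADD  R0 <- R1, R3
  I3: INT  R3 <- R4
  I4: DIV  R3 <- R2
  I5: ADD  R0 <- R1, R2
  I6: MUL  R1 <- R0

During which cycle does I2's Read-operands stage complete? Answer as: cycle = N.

cycle 1: I1 issues→DIV
cycle 2: I1 reads · I2 issues→ADD
cycle 3: I3 issues→INT
cycle 4: I3 reads
cycle 5: I3 exec-done
cycle 10: I1 exec-done
cycle 11: I1 writes R1
cycle 12: I2 reads
cycle 13: I3 writes R3
cycle 14: I2 exec-done · I4 issues→DIV
cycle 15: I2 writes R0 · I4 reads
cycle 16: I5 issues→ADD
cycle 17: I5 reads · I6 issues→MUL
cycle 19: I5 exec-done
cycle 20: I5 writes R0
cycle 21: I6 reads
cycle 23: I4 exec-done
cycle 24: I4 writes R3
cycle 25: I6 exec-done
cycle 26: I6 writes R1

cycle = 12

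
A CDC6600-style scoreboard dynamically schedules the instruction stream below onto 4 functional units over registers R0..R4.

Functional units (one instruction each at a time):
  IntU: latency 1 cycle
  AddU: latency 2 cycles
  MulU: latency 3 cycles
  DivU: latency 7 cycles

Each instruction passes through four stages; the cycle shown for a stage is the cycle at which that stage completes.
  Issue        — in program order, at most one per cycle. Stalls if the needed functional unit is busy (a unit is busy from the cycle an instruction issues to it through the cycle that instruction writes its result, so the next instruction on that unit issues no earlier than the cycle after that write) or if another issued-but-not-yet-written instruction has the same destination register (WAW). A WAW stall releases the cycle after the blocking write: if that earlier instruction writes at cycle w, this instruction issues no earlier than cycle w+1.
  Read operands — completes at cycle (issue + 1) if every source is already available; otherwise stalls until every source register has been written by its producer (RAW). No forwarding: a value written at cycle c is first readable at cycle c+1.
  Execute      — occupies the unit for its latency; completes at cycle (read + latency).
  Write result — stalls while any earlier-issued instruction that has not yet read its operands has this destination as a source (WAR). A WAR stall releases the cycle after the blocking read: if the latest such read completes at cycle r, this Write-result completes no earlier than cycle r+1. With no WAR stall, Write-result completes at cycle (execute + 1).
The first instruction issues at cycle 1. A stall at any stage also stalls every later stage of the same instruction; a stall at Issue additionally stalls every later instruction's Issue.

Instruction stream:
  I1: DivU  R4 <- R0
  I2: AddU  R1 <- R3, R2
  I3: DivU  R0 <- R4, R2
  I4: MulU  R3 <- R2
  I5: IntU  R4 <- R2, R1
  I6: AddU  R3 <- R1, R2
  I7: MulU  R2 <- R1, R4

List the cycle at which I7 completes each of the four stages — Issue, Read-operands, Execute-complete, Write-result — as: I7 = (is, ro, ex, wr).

I7 = (19, 20, 23, 24)

I1  is:1  ro:2  ex:9  wr:10
I2  is:2  ro:3  ex:5  wr:6
I3  is:11  ro:12  ex:19  wr:20  — struct: DivU busy until I1 writes@10
I4  is:12  ro:13  ex:16  wr:17
I5  is:13  ro:14  ex:15  wr:16
I6  is:18  ro:19  ex:21  wr:22  — WAW R3: wait I4 write@17
I7  is:19  ro:20  ex:23  wr:24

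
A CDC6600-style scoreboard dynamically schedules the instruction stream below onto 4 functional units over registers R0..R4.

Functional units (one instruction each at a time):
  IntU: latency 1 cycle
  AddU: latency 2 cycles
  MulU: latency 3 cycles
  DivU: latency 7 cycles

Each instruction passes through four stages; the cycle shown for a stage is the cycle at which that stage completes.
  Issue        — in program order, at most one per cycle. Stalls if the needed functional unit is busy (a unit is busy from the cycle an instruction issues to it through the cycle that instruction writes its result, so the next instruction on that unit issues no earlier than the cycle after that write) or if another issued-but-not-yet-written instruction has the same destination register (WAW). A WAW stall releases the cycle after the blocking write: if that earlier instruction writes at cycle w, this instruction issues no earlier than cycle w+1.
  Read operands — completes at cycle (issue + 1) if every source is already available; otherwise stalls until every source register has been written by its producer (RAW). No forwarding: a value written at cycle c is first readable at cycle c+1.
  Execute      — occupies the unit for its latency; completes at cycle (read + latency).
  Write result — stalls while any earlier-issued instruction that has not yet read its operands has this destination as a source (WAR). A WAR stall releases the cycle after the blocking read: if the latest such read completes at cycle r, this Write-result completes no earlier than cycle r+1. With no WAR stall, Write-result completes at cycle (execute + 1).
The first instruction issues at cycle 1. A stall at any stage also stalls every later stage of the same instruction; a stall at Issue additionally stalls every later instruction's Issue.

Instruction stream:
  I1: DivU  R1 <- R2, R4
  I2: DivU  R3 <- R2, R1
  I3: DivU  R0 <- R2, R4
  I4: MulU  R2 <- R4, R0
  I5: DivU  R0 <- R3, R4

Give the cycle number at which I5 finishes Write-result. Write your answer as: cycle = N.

cycle = 40

c1: I1→DivU
c2: I1 RO
c9: I1 EX
c10: I1 WR R1
c11: I2→DivU
c12: I2 RO
c19: I2 EX
c20: I2 WR R3
c21: I3→DivU
c22: I3 RO · I4→MulU
c29: I3 EX
c30: I3 WR R0
c31: I4 RO · I5→DivU
c32: I5 RO
c34: I4 EX
c35: I4 WR R2
c39: I5 EX
c40: I5 WR R0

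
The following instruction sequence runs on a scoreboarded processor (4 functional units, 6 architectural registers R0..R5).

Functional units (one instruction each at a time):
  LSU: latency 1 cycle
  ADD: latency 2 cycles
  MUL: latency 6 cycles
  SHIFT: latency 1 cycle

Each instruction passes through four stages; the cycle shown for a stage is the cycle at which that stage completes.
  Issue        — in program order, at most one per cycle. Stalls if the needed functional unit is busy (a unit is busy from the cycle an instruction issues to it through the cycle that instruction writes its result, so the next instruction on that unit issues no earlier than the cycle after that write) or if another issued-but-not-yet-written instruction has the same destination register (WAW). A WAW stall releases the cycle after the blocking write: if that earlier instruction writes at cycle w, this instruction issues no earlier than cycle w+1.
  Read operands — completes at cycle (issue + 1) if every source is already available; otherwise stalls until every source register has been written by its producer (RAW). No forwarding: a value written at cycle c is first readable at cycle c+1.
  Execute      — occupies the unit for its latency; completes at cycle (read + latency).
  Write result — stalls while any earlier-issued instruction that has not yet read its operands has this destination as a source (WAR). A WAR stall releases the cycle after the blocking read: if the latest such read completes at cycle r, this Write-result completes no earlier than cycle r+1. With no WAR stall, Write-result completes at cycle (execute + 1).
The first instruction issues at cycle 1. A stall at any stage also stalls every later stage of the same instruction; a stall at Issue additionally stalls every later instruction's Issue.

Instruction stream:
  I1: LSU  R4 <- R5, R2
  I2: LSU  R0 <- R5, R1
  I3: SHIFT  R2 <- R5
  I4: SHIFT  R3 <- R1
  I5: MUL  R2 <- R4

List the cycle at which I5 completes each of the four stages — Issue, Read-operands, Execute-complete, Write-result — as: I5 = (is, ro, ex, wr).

[I1] 1/2/3/4
[I2] 5/6/7/8  (struct: LSU busy until I1 writes@4)
[I3] 6/7/8/9
[I4] 10/11/12/13  (struct: SHIFT busy until I3 writes@9)
[I5] 11/12/18/19

I5 = (11, 12, 18, 19)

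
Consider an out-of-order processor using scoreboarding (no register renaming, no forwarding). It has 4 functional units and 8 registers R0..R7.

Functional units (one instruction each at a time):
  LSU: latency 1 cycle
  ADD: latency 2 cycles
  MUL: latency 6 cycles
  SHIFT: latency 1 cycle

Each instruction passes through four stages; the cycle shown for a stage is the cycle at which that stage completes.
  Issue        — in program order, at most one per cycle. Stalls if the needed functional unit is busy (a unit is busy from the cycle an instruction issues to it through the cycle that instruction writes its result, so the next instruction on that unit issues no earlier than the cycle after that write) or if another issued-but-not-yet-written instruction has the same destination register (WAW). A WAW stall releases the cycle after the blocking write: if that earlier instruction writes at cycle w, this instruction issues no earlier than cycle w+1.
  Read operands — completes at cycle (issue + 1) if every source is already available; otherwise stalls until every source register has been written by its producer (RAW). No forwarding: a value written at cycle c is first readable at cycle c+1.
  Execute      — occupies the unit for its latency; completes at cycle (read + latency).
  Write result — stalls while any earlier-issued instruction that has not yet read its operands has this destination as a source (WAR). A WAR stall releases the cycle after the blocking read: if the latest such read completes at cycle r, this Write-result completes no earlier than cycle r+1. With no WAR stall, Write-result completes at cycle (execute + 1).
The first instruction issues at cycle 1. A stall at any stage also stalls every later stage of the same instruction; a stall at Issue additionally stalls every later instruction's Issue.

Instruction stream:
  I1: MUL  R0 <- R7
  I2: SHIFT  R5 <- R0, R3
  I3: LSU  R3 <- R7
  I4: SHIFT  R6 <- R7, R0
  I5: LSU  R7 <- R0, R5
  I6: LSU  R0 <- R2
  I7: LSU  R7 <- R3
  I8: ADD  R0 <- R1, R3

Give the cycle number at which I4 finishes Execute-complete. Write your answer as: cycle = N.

cycle = 15

cycle 1: I1→MUL
cycle 2: I1 RO, I2→SHIFT
cycle 3: I3→LSU
cycle 4: I3 RO
cycle 5: I3 EX
cycle 8: I1 EX
cycle 9: I1 WR R0
cycle 10: I2 RO
cycle 11: I2 EX, I3 WR R3
cycle 12: I2 WR R5
cycle 13: I4→SHIFT
cycle 14: I4 RO, I5→LSU
cycle 15: I4 EX, I5 RO
cycle 16: I4 WR R6, I5 EX
cycle 17: I5 WR R7
cycle 18: I6→LSU
cycle 19: I6 RO
cycle 20: I6 EX
cycle 21: I6 WR R0
cycle 22: I7→LSU
cycle 23: I7 RO, I8→ADD
cycle 24: I7 EX, I8 RO
cycle 25: I7 WR R7
cycle 26: I8 EX
cycle 27: I8 WR R0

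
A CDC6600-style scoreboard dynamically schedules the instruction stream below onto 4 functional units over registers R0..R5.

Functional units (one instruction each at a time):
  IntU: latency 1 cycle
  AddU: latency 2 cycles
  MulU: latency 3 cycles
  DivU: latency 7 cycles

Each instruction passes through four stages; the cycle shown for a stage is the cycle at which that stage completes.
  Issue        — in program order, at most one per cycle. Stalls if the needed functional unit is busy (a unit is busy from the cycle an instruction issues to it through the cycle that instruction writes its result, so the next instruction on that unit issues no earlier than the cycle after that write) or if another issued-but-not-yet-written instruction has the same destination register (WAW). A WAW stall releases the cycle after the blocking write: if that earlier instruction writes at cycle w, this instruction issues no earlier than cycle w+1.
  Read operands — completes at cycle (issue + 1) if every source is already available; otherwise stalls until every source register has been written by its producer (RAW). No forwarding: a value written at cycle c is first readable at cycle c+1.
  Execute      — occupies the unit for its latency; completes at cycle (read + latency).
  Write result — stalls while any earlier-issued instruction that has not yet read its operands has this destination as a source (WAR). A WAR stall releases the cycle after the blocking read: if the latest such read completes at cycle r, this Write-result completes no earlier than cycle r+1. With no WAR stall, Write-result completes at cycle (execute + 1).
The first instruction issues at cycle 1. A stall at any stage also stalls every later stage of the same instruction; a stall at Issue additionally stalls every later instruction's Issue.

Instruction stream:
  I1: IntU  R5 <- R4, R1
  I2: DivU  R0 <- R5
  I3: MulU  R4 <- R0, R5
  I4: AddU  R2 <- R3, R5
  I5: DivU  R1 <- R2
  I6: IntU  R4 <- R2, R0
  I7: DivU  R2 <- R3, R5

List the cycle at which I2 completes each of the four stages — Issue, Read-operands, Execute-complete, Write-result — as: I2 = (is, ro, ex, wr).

I2 = (2, 5, 12, 13)

[1] I1→IntU
[2] I1 RO; I2→DivU
[3] I1 EX; I3→MulU
[4] I1 WR R5; I4→AddU
[5] I2 RO; I4 RO
[7] I4 EX
[8] I4 WR R2
[12] I2 EX
[13] I2 WR R0
[14] I3 RO; I5→DivU
[15] I5 RO
[17] I3 EX
[18] I3 WR R4
[19] I6→IntU
[20] I6 RO
[21] I6 EX
[22] I5 EX; I6 WR R4
[23] I5 WR R1
[24] I7→DivU
[25] I7 RO
[32] I7 EX
[33] I7 WR R2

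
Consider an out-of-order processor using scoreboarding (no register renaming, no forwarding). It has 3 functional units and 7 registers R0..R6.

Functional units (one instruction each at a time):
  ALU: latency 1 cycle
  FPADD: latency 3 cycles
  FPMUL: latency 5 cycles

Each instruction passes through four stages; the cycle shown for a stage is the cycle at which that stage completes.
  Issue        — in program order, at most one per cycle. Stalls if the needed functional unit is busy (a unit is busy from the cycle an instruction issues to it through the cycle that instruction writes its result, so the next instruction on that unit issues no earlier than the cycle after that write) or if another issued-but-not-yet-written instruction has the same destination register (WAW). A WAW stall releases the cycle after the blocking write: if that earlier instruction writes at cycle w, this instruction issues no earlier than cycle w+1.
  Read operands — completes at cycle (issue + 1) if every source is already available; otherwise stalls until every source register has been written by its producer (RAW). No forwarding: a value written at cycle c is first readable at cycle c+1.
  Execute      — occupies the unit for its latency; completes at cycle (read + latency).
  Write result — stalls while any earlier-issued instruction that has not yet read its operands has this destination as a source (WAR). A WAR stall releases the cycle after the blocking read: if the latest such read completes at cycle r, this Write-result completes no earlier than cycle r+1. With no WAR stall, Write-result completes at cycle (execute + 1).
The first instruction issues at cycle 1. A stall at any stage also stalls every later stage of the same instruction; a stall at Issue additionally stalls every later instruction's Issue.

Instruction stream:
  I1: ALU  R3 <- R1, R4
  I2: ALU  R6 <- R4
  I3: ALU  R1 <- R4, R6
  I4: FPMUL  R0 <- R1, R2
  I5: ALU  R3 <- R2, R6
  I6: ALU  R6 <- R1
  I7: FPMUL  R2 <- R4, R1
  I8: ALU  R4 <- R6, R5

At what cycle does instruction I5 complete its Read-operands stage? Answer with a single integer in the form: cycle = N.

cycle = 14

  I1 | 1 | 2 | 3 | 4
  I2 | 5 | 6 | 7 | 8   struct: ALU busy until I1 writes@4
  I3 | 9 | 10 | 11 | 12   struct: ALU busy until I2 writes@8
  I4 | 10 | 13 | 18 | 19   RAW R1: wait I3 write@12
  I5 | 13 | 14 | 15 | 16   struct: ALU busy until I3 writes@12
  I6 | 17 | 18 | 19 | 20   struct: ALU busy until I5 writes@16
  I7 | 20 | 21 | 26 | 27   struct: FPMUL busy until I4 writes@19
  I8 | 21 | 22 | 23 | 24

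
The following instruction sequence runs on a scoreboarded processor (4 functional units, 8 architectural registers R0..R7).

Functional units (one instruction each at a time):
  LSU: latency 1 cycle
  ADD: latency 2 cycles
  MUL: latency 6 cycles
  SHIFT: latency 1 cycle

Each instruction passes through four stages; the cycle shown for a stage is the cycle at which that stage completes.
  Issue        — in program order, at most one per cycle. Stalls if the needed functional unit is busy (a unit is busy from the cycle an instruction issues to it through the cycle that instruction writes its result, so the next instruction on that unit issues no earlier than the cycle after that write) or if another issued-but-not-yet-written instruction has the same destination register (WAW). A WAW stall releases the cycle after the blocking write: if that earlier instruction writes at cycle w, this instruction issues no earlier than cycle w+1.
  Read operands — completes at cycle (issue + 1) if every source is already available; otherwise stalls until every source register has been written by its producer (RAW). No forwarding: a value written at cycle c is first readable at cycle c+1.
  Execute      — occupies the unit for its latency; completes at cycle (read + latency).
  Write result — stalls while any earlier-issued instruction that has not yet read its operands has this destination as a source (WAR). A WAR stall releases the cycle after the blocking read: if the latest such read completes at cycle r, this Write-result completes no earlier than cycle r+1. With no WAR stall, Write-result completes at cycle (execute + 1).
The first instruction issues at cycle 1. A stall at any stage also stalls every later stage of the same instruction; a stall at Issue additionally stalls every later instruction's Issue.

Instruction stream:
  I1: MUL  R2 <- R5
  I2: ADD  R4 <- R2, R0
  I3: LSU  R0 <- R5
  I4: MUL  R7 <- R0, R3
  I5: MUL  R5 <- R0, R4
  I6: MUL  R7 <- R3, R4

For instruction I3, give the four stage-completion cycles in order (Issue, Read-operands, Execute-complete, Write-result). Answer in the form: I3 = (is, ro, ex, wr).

[I1] 1/2/8/9
[I2] 2/10/12/13  (RAW R2: wait I1 write@9)
[I3] 3/4/5/11  (WAR R0: wait I2 read@10)
[I4] 10/12/18/19  (struct: MUL busy until I1 writes@9; RAW R0: wait I3 write@11)
[I5] 20/21/27/28  (struct: MUL busy until I4 writes@19)
[I6] 29/30/36/37  (struct: MUL busy until I5 writes@28)

I3 = (3, 4, 5, 11)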